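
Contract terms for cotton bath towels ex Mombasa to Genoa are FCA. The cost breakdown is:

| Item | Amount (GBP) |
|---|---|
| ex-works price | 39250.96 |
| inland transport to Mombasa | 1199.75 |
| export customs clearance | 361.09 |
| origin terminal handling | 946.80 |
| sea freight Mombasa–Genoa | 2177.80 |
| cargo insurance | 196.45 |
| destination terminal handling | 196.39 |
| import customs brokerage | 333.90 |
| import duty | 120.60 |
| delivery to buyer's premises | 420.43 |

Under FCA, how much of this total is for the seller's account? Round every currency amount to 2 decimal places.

Seller's account: GBP 40811.80

FCA: the seller delivers export-cleared goods to the carrier; the buyer bears costs from that point.
Seller's account: goods 39250.96 + inland to port 1199.75 + export clearance 361.09 = 40811.80
Buyer's account: origin terminal 946.80 + freight 2177.80 + insurance 196.45 + destination terminal 196.39 + brokerage 333.90 + duty 120.60 + delivery 420.43 = 4392.37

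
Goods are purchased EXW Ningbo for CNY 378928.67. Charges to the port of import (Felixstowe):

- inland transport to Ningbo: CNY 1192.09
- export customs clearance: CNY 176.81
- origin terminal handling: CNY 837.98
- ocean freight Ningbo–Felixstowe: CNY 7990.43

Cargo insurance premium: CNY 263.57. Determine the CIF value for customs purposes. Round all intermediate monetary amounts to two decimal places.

CIF value: CNY 389389.55

CIF = EXW price + pre-shipment costs + freight + insurance
CIF = 378928.67 + 1192.09 + 176.81 + 837.98 + 7990.43 + 263.57 = 389389.55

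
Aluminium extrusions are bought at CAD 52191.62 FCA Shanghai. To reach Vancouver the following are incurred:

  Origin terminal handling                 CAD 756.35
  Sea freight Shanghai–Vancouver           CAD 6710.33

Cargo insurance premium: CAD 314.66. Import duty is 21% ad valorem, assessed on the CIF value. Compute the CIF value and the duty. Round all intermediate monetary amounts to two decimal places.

CIF = FCA price + pre-shipment costs + freight + insurance
CIF = 52191.62 + 756.35 + 6710.33 + 314.66 = 59972.96
Import duty = 59972.96 × 21% = 12594.32

CIF value: CAD 59972.96; import duty: CAD 12594.32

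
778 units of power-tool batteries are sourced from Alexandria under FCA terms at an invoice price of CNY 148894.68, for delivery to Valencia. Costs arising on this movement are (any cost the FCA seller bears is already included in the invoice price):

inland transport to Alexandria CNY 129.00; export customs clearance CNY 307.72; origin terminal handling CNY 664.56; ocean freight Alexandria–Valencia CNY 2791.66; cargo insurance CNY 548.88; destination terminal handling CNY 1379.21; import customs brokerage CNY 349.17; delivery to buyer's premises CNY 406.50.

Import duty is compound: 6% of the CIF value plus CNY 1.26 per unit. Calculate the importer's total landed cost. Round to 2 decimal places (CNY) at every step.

FCA: the seller delivers export-cleared goods to the carrier; the buyer bears costs from that point.
Already in the invoice (seller's account under FCA): inland to port, export clearance — exclude.
CIF value = FCA price + origin terminal + freight + insurance = 148894.68 + 664.56 + 2791.66 + 548.88 = 152899.78
Ad valorem component: 152899.78 × 6% = 9173.99
Specific component: 778 × 1.26 = 980.28
Import duty = 9173.99 + 980.28 = 10154.27
Buyer bears: origin terminal 664.56 + freight 2791.66 + insurance 548.88 + destination terminal 1379.21 + brokerage 349.17 + delivery 406.50 + duty 10154.27 = 16294.25
Landed cost = invoice 148894.68 + 16294.25 = 165188.93

Total landed cost: CNY 165188.93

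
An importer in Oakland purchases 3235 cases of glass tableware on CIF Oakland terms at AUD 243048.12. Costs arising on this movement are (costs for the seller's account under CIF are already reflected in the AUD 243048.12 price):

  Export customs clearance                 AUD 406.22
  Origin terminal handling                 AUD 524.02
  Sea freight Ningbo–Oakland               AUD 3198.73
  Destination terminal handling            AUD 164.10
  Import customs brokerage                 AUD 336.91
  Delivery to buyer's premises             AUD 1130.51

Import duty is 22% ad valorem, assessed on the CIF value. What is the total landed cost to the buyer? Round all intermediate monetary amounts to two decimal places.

CIF: the seller pays costs through ocean freight and marine insurance to the destination port.
Already in the invoice (seller's account under CIF): export clearance, origin terminal, freight — exclude.
The CIF price already equals the CIF value: 243048.12
Import duty = 243048.12 × 22% = 53470.59
Buyer bears: destination terminal 164.10 + brokerage 336.91 + delivery 1130.51 + duty 53470.59 = 55102.11
Landed cost = invoice 243048.12 + 55102.11 = 298150.23

Total landed cost: AUD 298150.23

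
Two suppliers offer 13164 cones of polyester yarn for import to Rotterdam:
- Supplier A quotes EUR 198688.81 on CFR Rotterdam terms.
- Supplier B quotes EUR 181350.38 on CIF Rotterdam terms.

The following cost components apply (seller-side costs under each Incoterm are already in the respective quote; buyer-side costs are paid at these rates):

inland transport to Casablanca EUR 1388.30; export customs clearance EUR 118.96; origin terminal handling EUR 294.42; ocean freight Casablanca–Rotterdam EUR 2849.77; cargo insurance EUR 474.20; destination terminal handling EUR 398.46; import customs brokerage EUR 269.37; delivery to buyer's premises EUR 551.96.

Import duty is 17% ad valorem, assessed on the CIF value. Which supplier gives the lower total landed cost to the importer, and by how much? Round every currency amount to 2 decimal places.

Supplier B is cheaper by EUR 20840.78

Supplier A (CFR):
CIF value = CFR price + insurance = 198688.81 + 474.20 = 199163.01
Import duty = 199163.01 × 17% = 33857.71
Buyer bears (A): 474.20 + 398.46 + 269.37 + 551.96 = 1693.99
Landed cost (A) = invoice 198688.81 + 1693.99 + duty 33857.71 = 234240.51
Supplier B (CIF):
The CIF price already equals the CIF value: 181350.38
Import duty = 181350.38 × 17% = 30829.56
Buyer bears (B): 398.46 + 269.37 + 551.96 = 1219.79
Landed cost (B) = invoice 181350.38 + 1219.79 + duty 30829.56 = 213399.73
Difference = |234240.51 − 213399.73| = 20840.78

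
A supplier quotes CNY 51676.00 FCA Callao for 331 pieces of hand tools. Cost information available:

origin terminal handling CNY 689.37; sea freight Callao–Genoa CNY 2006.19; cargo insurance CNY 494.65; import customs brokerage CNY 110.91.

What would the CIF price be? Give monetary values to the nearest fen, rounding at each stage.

CIF price: CNY 54866.21

Not relevant to the conversion: brokerage — on the buyer under both terms; not part of either seller's price.
From FCA to CIF, the seller additionally bears: origin terminal, freight, insurance.
CIF price = 51676.00 + 689.37 + 2006.19 + 494.65 = 54866.21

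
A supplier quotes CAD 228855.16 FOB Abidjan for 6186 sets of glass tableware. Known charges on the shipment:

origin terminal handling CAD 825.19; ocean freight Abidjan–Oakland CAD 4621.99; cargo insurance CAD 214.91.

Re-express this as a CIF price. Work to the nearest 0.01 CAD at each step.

Not relevant to the conversion: origin terminal — on the seller under both FOB and CIF; already in the FOB price and stays in the CIF price.
From FOB to CIF, the seller additionally bears: freight, insurance.
CIF price = 228855.16 + 4621.99 + 214.91 = 233692.06

CIF price: CAD 233692.06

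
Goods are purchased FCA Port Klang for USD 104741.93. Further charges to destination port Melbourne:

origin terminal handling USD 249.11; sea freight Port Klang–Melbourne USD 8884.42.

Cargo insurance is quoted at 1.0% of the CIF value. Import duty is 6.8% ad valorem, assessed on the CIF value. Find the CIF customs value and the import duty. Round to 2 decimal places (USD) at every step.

CIF value: USD 115025.72; import duty: USD 7821.75

Let C be the CIF value. C = FCA price + pre-shipment costs + freight + 1.0% × C
C − 1.0% × C = 104741.93 + 249.11 + 8884.42
0.99 × C = 113875.46
C = 113875.46 / 0.99 = 115025.72
Insurance premium = 1.0% × 115025.72 = 1150.26
Import duty = 115025.72 × 6.8% = 7821.75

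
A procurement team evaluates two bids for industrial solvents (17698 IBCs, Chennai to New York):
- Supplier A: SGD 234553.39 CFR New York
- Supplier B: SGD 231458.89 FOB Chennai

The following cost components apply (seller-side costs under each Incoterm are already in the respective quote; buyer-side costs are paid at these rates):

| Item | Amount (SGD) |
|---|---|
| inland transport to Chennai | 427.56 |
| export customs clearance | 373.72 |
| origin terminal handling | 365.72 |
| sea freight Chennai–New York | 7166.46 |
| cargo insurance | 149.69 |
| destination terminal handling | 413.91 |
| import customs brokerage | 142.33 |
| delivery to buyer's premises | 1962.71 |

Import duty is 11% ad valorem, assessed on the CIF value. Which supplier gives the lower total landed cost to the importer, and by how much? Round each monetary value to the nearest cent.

Supplier A is cheaper by SGD 4519.87

Supplier A (CFR):
CIF value = CFR price + insurance = 234553.39 + 149.69 = 234703.08
Import duty = 234703.08 × 11% = 25817.34
Buyer bears (A): 149.69 + 413.91 + 142.33 + 1962.71 = 2668.64
Landed cost (A) = invoice 234553.39 + 2668.64 + duty 25817.34 = 263039.37
Supplier B (FOB):
CIF value = FOB price + freight + insurance = 231458.89 + 7166.46 + 149.69 = 238775.04
Import duty = 238775.04 × 11% = 26265.25
Buyer bears (B): 7166.46 + 149.69 + 413.91 + 142.33 + 1962.71 = 9835.10
Landed cost (B) = invoice 231458.89 + 9835.10 + duty 26265.25 = 267559.24
Difference = |263039.37 − 267559.24| = 4519.87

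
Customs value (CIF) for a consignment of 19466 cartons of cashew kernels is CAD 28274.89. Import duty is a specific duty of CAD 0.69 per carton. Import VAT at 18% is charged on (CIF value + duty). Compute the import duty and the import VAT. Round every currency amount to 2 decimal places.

Import duty: CAD 13431.54; import VAT: CAD 7507.16

Import duty = 19466 × 0.69 = 13431.54
VAT base = CIF + duty = 28274.89 + 13431.54 = 41706.43
Import VAT = 41706.43 × 18% = 7507.16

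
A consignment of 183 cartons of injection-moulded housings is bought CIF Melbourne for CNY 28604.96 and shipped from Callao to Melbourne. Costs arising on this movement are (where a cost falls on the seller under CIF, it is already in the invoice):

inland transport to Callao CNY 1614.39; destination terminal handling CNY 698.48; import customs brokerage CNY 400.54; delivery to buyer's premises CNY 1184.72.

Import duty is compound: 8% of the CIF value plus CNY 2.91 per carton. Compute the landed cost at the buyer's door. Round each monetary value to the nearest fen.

Total landed cost: CNY 33709.63

CIF: the seller pays costs through ocean freight and marine insurance to the destination port.
Already in the invoice (seller's account under CIF): inland to port — exclude.
The CIF price already equals the CIF value: 28604.96
Ad valorem component: 28604.96 × 8% = 2288.40
Specific component: 183 × 2.91 = 532.53
Import duty = 2288.40 + 532.53 = 2820.93
Buyer bears: destination terminal 698.48 + brokerage 400.54 + delivery 1184.72 + duty 2820.93 = 5104.67
Landed cost = invoice 28604.96 + 5104.67 = 33709.63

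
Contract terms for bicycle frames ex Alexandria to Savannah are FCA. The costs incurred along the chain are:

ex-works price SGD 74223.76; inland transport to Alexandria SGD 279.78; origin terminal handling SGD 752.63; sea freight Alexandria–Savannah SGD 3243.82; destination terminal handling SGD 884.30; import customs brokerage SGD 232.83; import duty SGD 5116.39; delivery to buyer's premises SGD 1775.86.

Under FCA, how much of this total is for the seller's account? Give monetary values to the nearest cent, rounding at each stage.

Seller's account: SGD 74503.54

FCA: the seller delivers export-cleared goods to the carrier; the buyer bears costs from that point.
Seller's account: goods 74223.76 + inland to port 279.78 = 74503.54
Buyer's account: origin terminal 752.63 + freight 3243.82 + destination terminal 884.30 + brokerage 232.83 + duty 5116.39 + delivery 1775.86 = 12005.83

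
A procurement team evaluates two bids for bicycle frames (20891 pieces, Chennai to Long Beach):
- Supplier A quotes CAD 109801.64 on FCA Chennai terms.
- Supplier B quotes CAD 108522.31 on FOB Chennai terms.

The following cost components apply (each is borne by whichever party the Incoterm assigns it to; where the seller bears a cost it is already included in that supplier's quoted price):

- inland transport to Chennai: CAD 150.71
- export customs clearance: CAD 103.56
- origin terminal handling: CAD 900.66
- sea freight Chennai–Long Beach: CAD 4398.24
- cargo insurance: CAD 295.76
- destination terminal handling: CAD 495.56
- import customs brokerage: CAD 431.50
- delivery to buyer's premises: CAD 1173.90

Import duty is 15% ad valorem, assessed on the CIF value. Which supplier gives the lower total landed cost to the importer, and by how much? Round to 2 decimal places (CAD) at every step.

Supplier B is cheaper by CAD 2506.99

Supplier A (FCA):
CIF value = FCA price + origin terminal + freight + insurance = 109801.64 + 900.66 + 4398.24 + 295.76 = 115396.30
Import duty = 115396.30 × 15% = 17309.45
Buyer bears (A): 900.66 + 4398.24 + 295.76 + 495.56 + 431.50 + 1173.90 = 7695.62
Landed cost (A) = invoice 109801.64 + 7695.62 + duty 17309.45 = 134806.71
Supplier B (FOB):
CIF value = FOB price + freight + insurance = 108522.31 + 4398.24 + 295.76 = 113216.31
Import duty = 113216.31 × 15% = 16982.45
Buyer bears (B): 4398.24 + 295.76 + 495.56 + 431.50 + 1173.90 = 6794.96
Landed cost (B) = invoice 108522.31 + 6794.96 + duty 16982.45 = 132299.72
Difference = |134806.71 − 132299.72| = 2506.99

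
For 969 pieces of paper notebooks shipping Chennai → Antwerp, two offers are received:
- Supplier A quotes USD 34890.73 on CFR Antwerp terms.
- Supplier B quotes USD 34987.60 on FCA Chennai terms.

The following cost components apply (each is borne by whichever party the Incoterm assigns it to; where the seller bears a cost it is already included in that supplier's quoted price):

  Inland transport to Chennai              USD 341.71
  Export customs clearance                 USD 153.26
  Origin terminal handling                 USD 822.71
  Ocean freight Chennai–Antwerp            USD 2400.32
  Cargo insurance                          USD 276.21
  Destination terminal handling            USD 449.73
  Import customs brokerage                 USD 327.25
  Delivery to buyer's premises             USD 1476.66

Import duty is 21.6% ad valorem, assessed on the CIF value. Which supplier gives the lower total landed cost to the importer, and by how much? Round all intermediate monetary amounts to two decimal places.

Supplier A is cheaper by USD 4037.00

Supplier A (CFR):
CIF value = CFR price + insurance = 34890.73 + 276.21 = 35166.94
Import duty = 35166.94 × 21.6% = 7596.06
Buyer bears (A): 276.21 + 449.73 + 327.25 + 1476.66 = 2529.85
Landed cost (A) = invoice 34890.73 + 2529.85 + duty 7596.06 = 45016.64
Supplier B (FCA):
CIF value = FCA price + origin terminal + freight + insurance = 34987.60 + 822.71 + 2400.32 + 276.21 = 38486.84
Import duty = 38486.84 × 21.6% = 8313.16
Buyer bears (B): 822.71 + 2400.32 + 276.21 + 449.73 + 327.25 + 1476.66 = 5752.88
Landed cost (B) = invoice 34987.60 + 5752.88 + duty 8313.16 = 49053.64
Difference = |45016.64 − 49053.64| = 4037.00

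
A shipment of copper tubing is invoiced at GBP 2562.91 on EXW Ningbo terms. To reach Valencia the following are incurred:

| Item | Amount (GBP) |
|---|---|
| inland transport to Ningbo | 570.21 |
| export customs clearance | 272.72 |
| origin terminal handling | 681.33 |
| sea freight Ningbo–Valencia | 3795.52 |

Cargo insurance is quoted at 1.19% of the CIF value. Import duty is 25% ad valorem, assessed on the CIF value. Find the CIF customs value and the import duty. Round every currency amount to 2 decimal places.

Let C be the CIF value. C = EXW price + pre-shipment costs + freight + 1.19% × C
C − 1.19% × C = 2562.91 + 570.21 + 272.72 + 681.33 + 3795.52
0.9881 × C = 7882.69
C = 7882.69 / 0.9881 = 7977.62
Insurance premium = 1.19% × 7977.62 = 94.93
Import duty = 7977.62 × 25% = 1994.41

CIF value: GBP 7977.62; import duty: GBP 1994.41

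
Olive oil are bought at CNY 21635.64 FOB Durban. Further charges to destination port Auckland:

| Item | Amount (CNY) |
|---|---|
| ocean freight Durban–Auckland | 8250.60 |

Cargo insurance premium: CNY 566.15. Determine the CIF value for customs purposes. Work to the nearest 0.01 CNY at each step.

CIF = FOB price + freight + insurance
CIF = 21635.64 + 8250.60 + 566.15 = 30452.39

CIF value: CNY 30452.39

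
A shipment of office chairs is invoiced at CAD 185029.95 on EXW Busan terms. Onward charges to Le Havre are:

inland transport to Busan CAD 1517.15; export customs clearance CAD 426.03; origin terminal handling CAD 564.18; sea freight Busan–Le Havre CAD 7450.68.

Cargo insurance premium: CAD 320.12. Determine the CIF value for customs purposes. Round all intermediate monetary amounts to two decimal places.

CIF = EXW price + pre-shipment costs + freight + insurance
CIF = 185029.95 + 1517.15 + 426.03 + 564.18 + 7450.68 + 320.12 = 195308.11

CIF value: CAD 195308.11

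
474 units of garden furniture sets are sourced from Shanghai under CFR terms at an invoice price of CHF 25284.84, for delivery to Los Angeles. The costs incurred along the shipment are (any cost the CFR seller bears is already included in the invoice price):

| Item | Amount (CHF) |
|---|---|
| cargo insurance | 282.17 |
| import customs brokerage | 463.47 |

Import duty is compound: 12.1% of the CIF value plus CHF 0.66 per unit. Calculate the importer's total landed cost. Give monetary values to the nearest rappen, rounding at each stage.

CFR: the seller pays costs through ocean freight to the destination port, but not insurance.
CIF value = CFR price + insurance = 25284.84 + 282.17 = 25567.01
Ad valorem component: 25567.01 × 12.1% = 3093.61
Specific component: 474 × 0.66 = 312.84
Import duty = 3093.61 + 312.84 = 3406.45
Buyer bears: insurance 282.17 + brokerage 463.47 + duty 3406.45 = 4152.09
Landed cost = invoice 25284.84 + 4152.09 = 29436.93

Total landed cost: CHF 29436.93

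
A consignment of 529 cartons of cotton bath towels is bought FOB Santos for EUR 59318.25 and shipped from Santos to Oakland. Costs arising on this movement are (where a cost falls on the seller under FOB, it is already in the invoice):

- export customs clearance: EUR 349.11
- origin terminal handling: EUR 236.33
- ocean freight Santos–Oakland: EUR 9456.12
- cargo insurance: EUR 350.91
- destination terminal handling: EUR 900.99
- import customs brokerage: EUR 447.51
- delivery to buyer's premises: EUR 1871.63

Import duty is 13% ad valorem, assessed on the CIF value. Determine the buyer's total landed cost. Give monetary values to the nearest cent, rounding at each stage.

FOB: the seller bears costs until goods are on board at the origin port; the buyer bears freight, insurance and all costs thereafter.
Already in the invoice (seller's account under FOB): export clearance, origin terminal — exclude.
CIF value = FOB price + freight + insurance = 59318.25 + 9456.12 + 350.91 = 69125.28
Import duty = 69125.28 × 13% = 8986.29
Buyer bears: freight 9456.12 + insurance 350.91 + destination terminal 900.99 + brokerage 447.51 + delivery 1871.63 + duty 8986.29 = 22013.45
Landed cost = invoice 59318.25 + 22013.45 = 81331.70

Total landed cost: EUR 81331.70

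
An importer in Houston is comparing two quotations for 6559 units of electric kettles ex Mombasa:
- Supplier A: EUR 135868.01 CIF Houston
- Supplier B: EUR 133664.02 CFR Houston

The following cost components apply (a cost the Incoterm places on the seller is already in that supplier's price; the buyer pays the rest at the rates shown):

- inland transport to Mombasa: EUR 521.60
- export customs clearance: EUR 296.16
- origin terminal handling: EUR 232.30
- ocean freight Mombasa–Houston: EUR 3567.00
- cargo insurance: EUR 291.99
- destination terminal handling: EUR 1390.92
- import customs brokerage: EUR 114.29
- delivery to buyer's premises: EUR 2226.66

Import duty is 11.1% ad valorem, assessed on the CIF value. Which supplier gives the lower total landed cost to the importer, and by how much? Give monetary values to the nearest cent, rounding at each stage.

Supplier A (CIF):
The CIF price already equals the CIF value: 135868.01
Import duty = 135868.01 × 11.1% = 15081.35
Buyer bears (A): 1390.92 + 114.29 + 2226.66 = 3731.87
Landed cost (A) = invoice 135868.01 + 3731.87 + duty 15081.35 = 154681.23
Supplier B (CFR):
CIF value = CFR price + insurance = 133664.02 + 291.99 = 133956.01
Import duty = 133956.01 × 11.1% = 14869.12
Buyer bears (B): 291.99 + 1390.92 + 114.29 + 2226.66 = 4023.86
Landed cost (B) = invoice 133664.02 + 4023.86 + duty 14869.12 = 152557.00
Difference = |154681.23 − 152557.00| = 2124.23

Supplier B is cheaper by EUR 2124.23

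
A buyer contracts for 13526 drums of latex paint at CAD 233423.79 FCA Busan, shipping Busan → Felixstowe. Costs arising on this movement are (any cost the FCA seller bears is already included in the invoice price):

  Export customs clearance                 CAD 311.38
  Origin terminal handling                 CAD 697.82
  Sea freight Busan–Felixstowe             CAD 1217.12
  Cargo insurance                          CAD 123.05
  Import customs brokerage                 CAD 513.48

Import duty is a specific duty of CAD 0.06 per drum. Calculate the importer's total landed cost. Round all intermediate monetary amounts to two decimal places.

FCA: the seller delivers export-cleared goods to the carrier; the buyer bears costs from that point.
Already in the invoice (seller's account under FCA): export clearance — exclude.
CIF value = FCA price + origin terminal + freight + insurance = 233423.79 + 697.82 + 1217.12 + 123.05 = 235461.78
Import duty = 13526 × 0.06 = 811.56
Buyer bears: origin terminal 697.82 + freight 1217.12 + insurance 123.05 + brokerage 513.48 + duty 811.56 = 3363.03
Landed cost = invoice 233423.79 + 3363.03 = 236786.82

Total landed cost: CAD 236786.82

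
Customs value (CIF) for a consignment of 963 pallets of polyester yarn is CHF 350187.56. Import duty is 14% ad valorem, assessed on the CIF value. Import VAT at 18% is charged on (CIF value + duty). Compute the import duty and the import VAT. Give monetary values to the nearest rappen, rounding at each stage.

Import duty: CHF 49026.26; import VAT: CHF 71858.49

Import duty = 350187.56 × 14% = 49026.26
VAT base = CIF + duty = 350187.56 + 49026.26 = 399213.82
Import VAT = 399213.82 × 18% = 71858.49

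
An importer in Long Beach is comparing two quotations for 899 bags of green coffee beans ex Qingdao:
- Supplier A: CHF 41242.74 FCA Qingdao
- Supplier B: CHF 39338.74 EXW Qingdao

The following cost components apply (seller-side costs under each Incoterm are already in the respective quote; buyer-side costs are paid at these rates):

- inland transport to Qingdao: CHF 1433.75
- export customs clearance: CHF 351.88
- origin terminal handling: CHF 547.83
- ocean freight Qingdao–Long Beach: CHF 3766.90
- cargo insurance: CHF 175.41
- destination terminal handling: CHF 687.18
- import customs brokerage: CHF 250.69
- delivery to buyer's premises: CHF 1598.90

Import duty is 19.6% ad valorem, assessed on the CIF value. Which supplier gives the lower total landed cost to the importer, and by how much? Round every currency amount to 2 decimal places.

Supplier B is cheaper by CHF 141.57

Supplier A (FCA):
CIF value = FCA price + origin terminal + freight + insurance = 41242.74 + 547.83 + 3766.90 + 175.41 = 45732.88
Import duty = 45732.88 × 19.6% = 8963.64
Buyer bears (A): 547.83 + 3766.90 + 175.41 + 687.18 + 250.69 + 1598.90 = 7026.91
Landed cost (A) = invoice 41242.74 + 7026.91 + duty 8963.64 = 57233.29
Supplier B (EXW):
CIF value = EXW price + inland to port + export clearance + origin terminal + freight + insurance = 39338.74 + 1433.75 + 351.88 + 547.83 + 3766.90 + 175.41 = 45614.51
Import duty = 45614.51 × 19.6% = 8940.44
Buyer bears (B): 1433.75 + 351.88 + 547.83 + 3766.90 + 175.41 + 687.18 + 250.69 + 1598.90 = 8812.54
Landed cost (B) = invoice 39338.74 + 8812.54 + duty 8940.44 = 57091.72
Difference = |57233.29 − 57091.72| = 141.57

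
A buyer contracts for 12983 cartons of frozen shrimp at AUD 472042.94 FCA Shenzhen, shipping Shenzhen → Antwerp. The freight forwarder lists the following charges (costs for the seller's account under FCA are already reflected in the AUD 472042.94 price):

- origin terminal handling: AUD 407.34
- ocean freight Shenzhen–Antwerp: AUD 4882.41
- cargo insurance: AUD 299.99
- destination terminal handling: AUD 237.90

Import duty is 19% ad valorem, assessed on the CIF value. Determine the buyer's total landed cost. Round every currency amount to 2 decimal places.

FCA: the seller delivers export-cleared goods to the carrier; the buyer bears costs from that point.
CIF value = FCA price + origin terminal + freight + insurance = 472042.94 + 407.34 + 4882.41 + 299.99 = 477632.68
Import duty = 477632.68 × 19% = 90750.21
Buyer bears: origin terminal 407.34 + freight 4882.41 + insurance 299.99 + destination terminal 237.90 + duty 90750.21 = 96577.85
Landed cost = invoice 472042.94 + 96577.85 = 568620.79

Total landed cost: AUD 568620.79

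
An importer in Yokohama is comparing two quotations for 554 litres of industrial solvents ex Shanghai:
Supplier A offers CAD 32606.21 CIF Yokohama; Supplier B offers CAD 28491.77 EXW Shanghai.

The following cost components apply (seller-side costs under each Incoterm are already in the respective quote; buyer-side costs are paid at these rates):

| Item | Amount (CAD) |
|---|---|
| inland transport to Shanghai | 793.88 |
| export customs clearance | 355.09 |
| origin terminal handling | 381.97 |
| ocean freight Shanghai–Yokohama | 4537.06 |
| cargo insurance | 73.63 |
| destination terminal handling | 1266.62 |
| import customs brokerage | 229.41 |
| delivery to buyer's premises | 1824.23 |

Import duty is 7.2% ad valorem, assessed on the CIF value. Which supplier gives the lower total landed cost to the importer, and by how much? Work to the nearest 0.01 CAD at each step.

Supplier A is cheaper by CAD 2173.14

Supplier A (CIF):
The CIF price already equals the CIF value: 32606.21
Import duty = 32606.21 × 7.2% = 2347.65
Buyer bears (A): 1266.62 + 229.41 + 1824.23 = 3320.26
Landed cost (A) = invoice 32606.21 + 3320.26 + duty 2347.65 = 38274.12
Supplier B (EXW):
CIF value = EXW price + inland to port + export clearance + origin terminal + freight + insurance = 28491.77 + 793.88 + 355.09 + 381.97 + 4537.06 + 73.63 = 34633.40
Import duty = 34633.40 × 7.2% = 2493.60
Buyer bears (B): 793.88 + 355.09 + 381.97 + 4537.06 + 73.63 + 1266.62 + 229.41 + 1824.23 = 9461.89
Landed cost (B) = invoice 28491.77 + 9461.89 + duty 2493.60 = 40447.26
Difference = |38274.12 − 40447.26| = 2173.14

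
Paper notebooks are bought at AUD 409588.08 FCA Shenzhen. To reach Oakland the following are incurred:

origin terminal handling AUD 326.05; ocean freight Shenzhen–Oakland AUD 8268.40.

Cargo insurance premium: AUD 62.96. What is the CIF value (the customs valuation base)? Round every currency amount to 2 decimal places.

CIF = FCA price + pre-shipment costs + freight + insurance
CIF = 409588.08 + 326.05 + 8268.40 + 62.96 = 418245.49

CIF value: AUD 418245.49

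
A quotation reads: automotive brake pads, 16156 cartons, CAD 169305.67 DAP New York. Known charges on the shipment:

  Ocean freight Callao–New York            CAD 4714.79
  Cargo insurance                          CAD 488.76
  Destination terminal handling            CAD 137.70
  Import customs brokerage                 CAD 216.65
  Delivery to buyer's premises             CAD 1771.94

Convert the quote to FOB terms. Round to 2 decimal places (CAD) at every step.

FOB price: CAD 162192.48

Not relevant to the conversion: brokerage — on the buyer under both terms; not part of either seller's price.
From DAP to FOB, the seller no longer bears: freight, insurance, destination terminal, delivery.
FOB price = 169305.67 − 4714.79 − 488.76 − 137.70 − 1771.94 = 162192.48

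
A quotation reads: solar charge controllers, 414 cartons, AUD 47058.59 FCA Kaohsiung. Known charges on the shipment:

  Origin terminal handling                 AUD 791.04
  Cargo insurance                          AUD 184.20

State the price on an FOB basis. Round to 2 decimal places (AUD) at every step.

Not relevant to the conversion: insurance — on the buyer under both terms; not part of either seller's price.
From FCA to FOB, the seller additionally bears: origin terminal.
FOB price = 47058.59 + 791.04 = 47849.63

FOB price: AUD 47849.63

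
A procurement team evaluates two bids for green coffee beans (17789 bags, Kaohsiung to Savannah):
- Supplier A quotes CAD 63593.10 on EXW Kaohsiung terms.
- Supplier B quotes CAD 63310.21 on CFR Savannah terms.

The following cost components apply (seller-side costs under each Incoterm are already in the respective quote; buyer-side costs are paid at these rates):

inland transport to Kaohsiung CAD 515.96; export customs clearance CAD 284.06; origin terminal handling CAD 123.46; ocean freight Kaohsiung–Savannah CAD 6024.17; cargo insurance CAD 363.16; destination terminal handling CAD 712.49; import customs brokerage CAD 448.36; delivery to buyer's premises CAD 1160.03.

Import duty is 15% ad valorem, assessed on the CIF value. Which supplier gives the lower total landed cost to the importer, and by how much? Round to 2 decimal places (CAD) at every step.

Supplier A (EXW):
CIF value = EXW price + inland to port + export clearance + origin terminal + freight + insurance = 63593.10 + 515.96 + 284.06 + 123.46 + 6024.17 + 363.16 = 70903.91
Import duty = 70903.91 × 15% = 10635.59
Buyer bears (A): 515.96 + 284.06 + 123.46 + 6024.17 + 363.16 + 712.49 + 448.36 + 1160.03 = 9631.69
Landed cost (A) = invoice 63593.10 + 9631.69 + duty 10635.59 = 83860.38
Supplier B (CFR):
CIF value = CFR price + insurance = 63310.21 + 363.16 = 63673.37
Import duty = 63673.37 × 15% = 9551.01
Buyer bears (B): 363.16 + 712.49 + 448.36 + 1160.03 = 2684.04
Landed cost (B) = invoice 63310.21 + 2684.04 + duty 9551.01 = 75545.26
Difference = |83860.38 − 75545.26| = 8315.12

Supplier B is cheaper by CAD 8315.12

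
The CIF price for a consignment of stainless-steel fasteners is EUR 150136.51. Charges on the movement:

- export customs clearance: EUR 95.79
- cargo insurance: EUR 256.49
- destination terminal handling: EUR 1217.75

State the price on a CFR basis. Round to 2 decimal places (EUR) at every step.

CFR price: EUR 149880.02

Not relevant to the conversion: export clearance — on the seller under both CIF and CFR; already in the CIF price and stays in the CFR price. destination terminal — on the buyer under both terms; not part of either seller's price.
From CIF to CFR, the seller no longer bears: insurance.
CFR price = 150136.51 − 256.49 = 149880.02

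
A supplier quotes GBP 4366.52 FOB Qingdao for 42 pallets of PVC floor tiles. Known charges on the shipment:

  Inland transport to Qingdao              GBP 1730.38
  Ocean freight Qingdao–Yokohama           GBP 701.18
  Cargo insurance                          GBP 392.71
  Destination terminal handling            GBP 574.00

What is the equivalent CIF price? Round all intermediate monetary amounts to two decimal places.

CIF price: GBP 5460.41

Not relevant to the conversion: inland to port — on the seller under both FOB and CIF; already in the FOB price and stays in the CIF price. destination terminal — on the buyer under both terms; not part of either seller's price.
From FOB to CIF, the seller additionally bears: freight, insurance.
CIF price = 4366.52 + 701.18 + 392.71 = 5460.41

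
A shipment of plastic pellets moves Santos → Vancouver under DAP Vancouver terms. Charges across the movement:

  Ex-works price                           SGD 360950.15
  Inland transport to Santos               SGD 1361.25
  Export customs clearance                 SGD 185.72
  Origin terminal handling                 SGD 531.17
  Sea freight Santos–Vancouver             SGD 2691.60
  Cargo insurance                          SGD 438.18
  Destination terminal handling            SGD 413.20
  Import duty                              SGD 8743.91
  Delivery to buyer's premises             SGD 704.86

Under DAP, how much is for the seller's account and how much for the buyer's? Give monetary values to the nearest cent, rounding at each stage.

Seller: SGD 367276.13; buyer: SGD 8743.91

DAP: the seller bears all costs to the named destination except import duty and clearance.
Seller's account: goods 360950.15 + inland to port 1361.25 + export clearance 185.72 + origin terminal 531.17 + freight 2691.60 + insurance 438.18 + destination terminal 413.20 + delivery 704.86 = 367276.13
Buyer's account: duty 8743.91 = 8743.91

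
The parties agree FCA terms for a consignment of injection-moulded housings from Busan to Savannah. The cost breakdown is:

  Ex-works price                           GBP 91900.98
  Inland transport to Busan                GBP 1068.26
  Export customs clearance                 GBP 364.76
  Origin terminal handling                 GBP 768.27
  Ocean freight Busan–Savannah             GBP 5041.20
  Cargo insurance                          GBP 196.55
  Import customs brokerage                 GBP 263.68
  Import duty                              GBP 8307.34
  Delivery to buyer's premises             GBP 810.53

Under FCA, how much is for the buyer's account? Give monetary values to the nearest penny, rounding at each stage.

Buyer's account: GBP 15387.57

FCA: the seller delivers export-cleared goods to the carrier; the buyer bears costs from that point.
Seller's account: goods 91900.98 + inland to port 1068.26 + export clearance 364.76 = 93334.00
Buyer's account: origin terminal 768.27 + freight 5041.20 + insurance 196.55 + brokerage 263.68 + duty 8307.34 + delivery 810.53 = 15387.57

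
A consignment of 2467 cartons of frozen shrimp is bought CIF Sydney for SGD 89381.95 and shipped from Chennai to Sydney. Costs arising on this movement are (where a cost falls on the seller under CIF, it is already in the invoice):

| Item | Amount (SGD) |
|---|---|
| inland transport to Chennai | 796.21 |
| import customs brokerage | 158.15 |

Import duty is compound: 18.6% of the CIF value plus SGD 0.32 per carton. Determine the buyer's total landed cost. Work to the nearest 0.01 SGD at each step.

Total landed cost: SGD 106954.58

CIF: the seller pays costs through ocean freight and marine insurance to the destination port.
Already in the invoice (seller's account under CIF): inland to port — exclude.
The CIF price already equals the CIF value: 89381.95
Ad valorem component: 89381.95 × 18.6% = 16625.04
Specific component: 2467 × 0.32 = 789.44
Import duty = 16625.04 + 789.44 = 17414.48
Buyer bears: brokerage 158.15 + duty 17414.48 = 17572.63
Landed cost = invoice 89381.95 + 17572.63 = 106954.58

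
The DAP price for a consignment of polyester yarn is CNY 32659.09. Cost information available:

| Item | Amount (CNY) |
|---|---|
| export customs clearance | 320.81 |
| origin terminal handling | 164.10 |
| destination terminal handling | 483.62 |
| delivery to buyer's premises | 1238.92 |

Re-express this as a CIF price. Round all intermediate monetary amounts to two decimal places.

CIF price: CNY 30936.55

Not relevant to the conversion: origin terminal, export clearance — on the seller under both DAP and CIF; already in the DAP price and stays in the CIF price.
From DAP to CIF, the seller no longer bears: destination terminal, delivery.
CIF price = 32659.09 − 483.62 − 1238.92 = 30936.55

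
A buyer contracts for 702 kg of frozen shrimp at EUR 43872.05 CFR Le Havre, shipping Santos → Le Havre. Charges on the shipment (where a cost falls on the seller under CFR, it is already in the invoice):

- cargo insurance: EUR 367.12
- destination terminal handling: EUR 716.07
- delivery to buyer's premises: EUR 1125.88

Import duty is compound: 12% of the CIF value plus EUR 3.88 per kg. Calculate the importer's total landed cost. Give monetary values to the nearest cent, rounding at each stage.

Total landed cost: EUR 54113.58

CFR: the seller pays costs through ocean freight to the destination port, but not insurance.
CIF value = CFR price + insurance = 43872.05 + 367.12 = 44239.17
Ad valorem component: 44239.17 × 12% = 5308.70
Specific component: 702 × 3.88 = 2723.76
Import duty = 5308.70 + 2723.76 = 8032.46
Buyer bears: insurance 367.12 + destination terminal 716.07 + delivery 1125.88 + duty 8032.46 = 10241.53
Landed cost = invoice 43872.05 + 10241.53 = 54113.58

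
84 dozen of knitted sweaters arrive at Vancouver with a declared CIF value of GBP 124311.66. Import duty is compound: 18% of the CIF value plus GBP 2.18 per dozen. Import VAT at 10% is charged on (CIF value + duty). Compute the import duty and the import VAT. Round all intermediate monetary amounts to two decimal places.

Ad valorem component: 124311.66 × 18% = 22376.10
Specific component: 84 × 2.18 = 183.12
Import duty = 22376.10 + 183.12 = 22559.22
VAT base = CIF + duty = 124311.66 + 22559.22 = 146870.88
Import VAT = 146870.88 × 10% = 14687.09

Import duty: GBP 22559.22; import VAT: GBP 14687.09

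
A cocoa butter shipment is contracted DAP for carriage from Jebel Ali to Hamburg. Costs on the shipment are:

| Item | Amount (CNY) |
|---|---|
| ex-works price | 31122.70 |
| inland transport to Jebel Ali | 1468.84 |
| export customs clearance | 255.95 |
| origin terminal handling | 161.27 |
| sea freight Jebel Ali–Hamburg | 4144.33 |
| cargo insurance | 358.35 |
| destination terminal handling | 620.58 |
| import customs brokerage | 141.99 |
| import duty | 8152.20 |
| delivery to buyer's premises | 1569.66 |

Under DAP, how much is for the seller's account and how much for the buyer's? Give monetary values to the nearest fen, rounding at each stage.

Seller: CNY 39701.68; buyer: CNY 8294.19

DAP: the seller bears all costs to the named destination except import duty and clearance.
Seller's account: goods 31122.70 + inland to port 1468.84 + export clearance 255.95 + origin terminal 161.27 + freight 4144.33 + insurance 358.35 + destination terminal 620.58 + delivery 1569.66 = 39701.68
Buyer's account: brokerage 141.99 + duty 8152.20 = 8294.19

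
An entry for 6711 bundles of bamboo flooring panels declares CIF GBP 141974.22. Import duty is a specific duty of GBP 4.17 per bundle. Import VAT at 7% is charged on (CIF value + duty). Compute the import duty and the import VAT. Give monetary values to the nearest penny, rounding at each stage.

Import duty: GBP 27984.87; import VAT: GBP 11897.14

Import duty = 6711 × 4.17 = 27984.87
VAT base = CIF + duty = 141974.22 + 27984.87 = 169959.09
Import VAT = 169959.09 × 7% = 11897.14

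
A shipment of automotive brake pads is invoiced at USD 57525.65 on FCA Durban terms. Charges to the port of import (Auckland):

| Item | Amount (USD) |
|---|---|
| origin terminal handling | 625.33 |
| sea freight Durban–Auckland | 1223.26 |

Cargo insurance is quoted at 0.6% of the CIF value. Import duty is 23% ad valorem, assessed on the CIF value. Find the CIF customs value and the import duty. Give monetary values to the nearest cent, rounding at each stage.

Let C be the CIF value. C = FCA price + pre-shipment costs + freight + 0.6% × C
C − 0.6% × C = 57525.65 + 625.33 + 1223.26
0.994 × C = 59374.24
C = 59374.24 / 0.994 = 59732.64
Insurance premium = 0.6% × 59732.64 = 358.40
Import duty = 59732.64 × 23% = 13738.51

CIF value: USD 59732.64; import duty: USD 13738.51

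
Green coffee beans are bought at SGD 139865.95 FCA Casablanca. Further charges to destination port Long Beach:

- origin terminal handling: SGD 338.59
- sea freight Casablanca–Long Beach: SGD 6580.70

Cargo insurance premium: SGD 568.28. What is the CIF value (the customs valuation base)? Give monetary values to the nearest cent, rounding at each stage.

CIF value: SGD 147353.52

CIF = FCA price + pre-shipment costs + freight + insurance
CIF = 139865.95 + 338.59 + 6580.70 + 568.28 = 147353.52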